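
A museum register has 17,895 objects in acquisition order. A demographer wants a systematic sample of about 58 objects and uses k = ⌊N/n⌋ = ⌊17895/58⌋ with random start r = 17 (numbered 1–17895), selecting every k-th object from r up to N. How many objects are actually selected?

59

k = ⌊17895/58⌋ = 308
Achieved size = ⌊(17895 − 17)/308⌋ + 1 = ⌊17878/308⌋ + 1 = 58 + 1 = 59
(last selection: 17 + 58×308 = 17881 ≤ 17895; next would be 18189 > 17895)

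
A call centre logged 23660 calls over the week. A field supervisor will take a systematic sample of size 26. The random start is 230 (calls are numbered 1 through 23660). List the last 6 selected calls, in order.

k = N/n = 23660/26 = 910
21st selection = 230 + 20×910 = 18430
22nd: 18430 + 910 = 19340
23rd: 19340 + 910 = 20250
24th: 20250 + 910 = 21160
25th: 21160 + 910 = 22070
26th: 22070 + 910 = 22980

18430, 19340, 20250, 21160, 22070, 22980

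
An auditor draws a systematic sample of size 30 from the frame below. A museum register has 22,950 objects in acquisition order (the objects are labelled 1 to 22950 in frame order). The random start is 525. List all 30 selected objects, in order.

k = N/n = 22950/30 = 765
object 1: 525
object 2: 525 + 765 = 1290
object 3: 1290 + 765 = 2055
object 4: 2055 + 765 = 2820
object 5: 2820 + 765 = 3585
object 6: 3585 + 765 = 4350
object 7: 4350 + 765 = 5115
object 8: 5115 + 765 = 5880
object 9: 5880 + 765 = 6645
object 10: 6645 + 765 = 7410
object 11: 7410 + 765 = 8175
object 12: 8175 + 765 = 8940
object 13: 8940 + 765 = 9705
object 14: 9705 + 765 = 10470
object 15: 10470 + 765 = 11235
object 16: 11235 + 765 = 12000
object 17: 12000 + 765 = 12765
object 18: 12765 + 765 = 13530
object 19: 13530 + 765 = 14295
object 20: 14295 + 765 = 15060
object 21: 15060 + 765 = 15825
object 22: 15825 + 765 = 16590
object 23: 16590 + 765 = 17355
object 24: 17355 + 765 = 18120
object 25: 18120 + 765 = 18885
object 26: 18885 + 765 = 19650
object 27: 19650 + 765 = 20415
object 28: 20415 + 765 = 21180
object 29: 21180 + 765 = 21945
object 30: 21945 + 765 = 22710

525, 1290, 2055, 2820, 3585, 4350, 5115, 5880, 6645, 7410, 8175, 8940, 9705, 10470, 11235, 12000, 12765, 13530, 14295, 15060, 15825, 16590, 17355, 18120, 18885, 19650, 20415, 21180, 21945, 22710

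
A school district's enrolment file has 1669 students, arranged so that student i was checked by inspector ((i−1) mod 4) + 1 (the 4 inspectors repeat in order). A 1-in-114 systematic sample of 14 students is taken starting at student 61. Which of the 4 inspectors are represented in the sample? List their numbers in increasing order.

1, 3

Consecutive selections differ by k = 114, so their inspector numbers differ by 114 mod 4 = 2.
gcd(114, 4) = 2, so the sample visits 4/2 = 2 distinct residues mod 4.
Start 61 is inspector 1; the inspectors hit are 1, 3.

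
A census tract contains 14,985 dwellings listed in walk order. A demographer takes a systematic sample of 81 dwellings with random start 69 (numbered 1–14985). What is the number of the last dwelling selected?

k = 14985/81 = 185
81st selection = r + (81−1)·k = 69 + 80×185 = 69 + 14800 = 14869

14869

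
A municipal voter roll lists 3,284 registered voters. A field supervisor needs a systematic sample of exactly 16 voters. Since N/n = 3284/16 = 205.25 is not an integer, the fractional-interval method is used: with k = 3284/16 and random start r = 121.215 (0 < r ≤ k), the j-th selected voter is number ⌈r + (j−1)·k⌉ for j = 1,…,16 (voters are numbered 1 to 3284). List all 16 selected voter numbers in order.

122, 327, 532, 737, 943, 1148, 1353, 1558, 1764, 1969, 2174, 2379, 2585, 2790, 2995, 3200

j=1: r + 0k = 121.215 → ⌈·⌉ = 122
j=2: r + 1k = 326.465 → ⌈·⌉ = 327
j=3: r + 2k = 531.715 → ⌈·⌉ = 532
j=4: r + 3k = 736.965 → ⌈·⌉ = 737
j=5: r + 4k = 942.215 → ⌈·⌉ = 943
j=6: r + 5k = 1147.465 → ⌈·⌉ = 1148
j=7: r + 6k = 1352.715 → ⌈·⌉ = 1353
j=8: r + 7k = 1557.965 → ⌈·⌉ = 1558
j=9: r + 8k = 1763.215 → ⌈·⌉ = 1764
j=10: r + 9k = 1968.465 → ⌈·⌉ = 1969
j=11: r + 10k = 2173.715 → ⌈·⌉ = 2174
j=12: r + 11k = 2378.965 → ⌈·⌉ = 2379
j=13: r + 12k = 2584.215 → ⌈·⌉ = 2585
j=14: r + 13k = 2789.465 → ⌈·⌉ = 2790
j=15: r + 14k = 2994.715 → ⌈·⌉ = 2995
j=16: r + 15k = 3199.965 → ⌈·⌉ = 3200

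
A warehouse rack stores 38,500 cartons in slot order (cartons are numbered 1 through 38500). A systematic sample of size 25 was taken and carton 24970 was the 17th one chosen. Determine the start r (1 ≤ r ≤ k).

k = 38500/25 = 1540
r = 24970 − (17−1)×1540 = 24970 − 24640 = 330

330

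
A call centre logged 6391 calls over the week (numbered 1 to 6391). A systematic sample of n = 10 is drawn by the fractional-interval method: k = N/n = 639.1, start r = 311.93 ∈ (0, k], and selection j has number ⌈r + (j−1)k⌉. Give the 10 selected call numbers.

j=1: r + 0k = 311.93 → ⌈·⌉ = 312
j=2: r + 1k = 951.03 → ⌈·⌉ = 952
j=3: r + 2k = 1590.13 → ⌈·⌉ = 1591
j=4: r + 3k = 2229.23 → ⌈·⌉ = 2230
j=5: r + 4k = 2868.33 → ⌈·⌉ = 2869
j=6: r + 5k = 3507.43 → ⌈·⌉ = 3508
j=7: r + 6k = 4146.53 → ⌈·⌉ = 4147
j=8: r + 7k = 4785.63 → ⌈·⌉ = 4786
j=9: r + 8k = 5424.73 → ⌈·⌉ = 5425
j=10: r + 9k = 6063.83 → ⌈·⌉ = 6064

312, 952, 1591, 2230, 2869, 3508, 4147, 4786, 5425, 6064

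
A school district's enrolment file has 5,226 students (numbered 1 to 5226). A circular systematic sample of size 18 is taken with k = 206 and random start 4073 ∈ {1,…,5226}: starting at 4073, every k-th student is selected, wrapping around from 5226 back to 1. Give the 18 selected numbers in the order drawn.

Selection 1: 4073
Selection 2: 4073 + 206 = 4279
Selection 3: 4279 + 206 = 4485
Selection 4: 4485 + 206 = 4691
Selection 5: 4691 + 206 = 4897
Selection 6: 4897 + 206 = 5103
Selection 7: 5103 + 206 = 5309 → 5309 − 5226 = 83
Selection 8: 83 + 206 = 289
Selection 9: 289 + 206 = 495
Selection 10: 495 + 206 = 701
Selection 11: 701 + 206 = 907
Selection 12: 907 + 206 = 1113
Selection 13: 1113 + 206 = 1319
Selection 14: 1319 + 206 = 1525
Selection 15: 1525 + 206 = 1731
Selection 16: 1731 + 206 = 1937
Selection 17: 1937 + 206 = 2143
Selection 18: 2143 + 206 = 2349

4073, 4279, 4485, 4691, 4897, 5103, 83, 289, 495, 701, 907, 1113, 1319, 1525, 1731, 1937, 2143, 2349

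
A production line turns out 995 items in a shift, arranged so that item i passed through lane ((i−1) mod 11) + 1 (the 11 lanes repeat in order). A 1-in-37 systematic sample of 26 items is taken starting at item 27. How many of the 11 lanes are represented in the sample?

Consecutive selections differ by k = 37, so their lane numbers differ by 37 mod 11 = 4.
gcd(37, 11) = 1, so the sample visits 11/1 = 11 distinct residues mod 11.
Start 27 is lane 5; the lanes hit are 1, 2, 3, 4, 5, 6, 7, 8, 9, 10, 11.

11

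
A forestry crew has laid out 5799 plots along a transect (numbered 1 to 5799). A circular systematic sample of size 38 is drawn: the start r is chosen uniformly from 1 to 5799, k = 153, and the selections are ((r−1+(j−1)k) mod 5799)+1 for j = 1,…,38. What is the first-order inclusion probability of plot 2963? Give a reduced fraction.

For each position j, as r ranges over 1…5799 the j-th selection hits every plot exactly once, so plot 2963 is selected for exactly 38 of the 5799 starts.
Inclusion probability = 38/5799.

38/5799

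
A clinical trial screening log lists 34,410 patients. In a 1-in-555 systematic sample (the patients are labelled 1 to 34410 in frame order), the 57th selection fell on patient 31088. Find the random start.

k = 555
r = 31088 − (57−1)×555 = 31088 − 31080 = 8

8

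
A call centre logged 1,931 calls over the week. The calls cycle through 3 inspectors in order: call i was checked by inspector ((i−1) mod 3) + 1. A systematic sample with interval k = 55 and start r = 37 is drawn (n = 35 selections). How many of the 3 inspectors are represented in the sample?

Consecutive selections differ by k = 55, so their inspector numbers differ by 55 mod 3 = 1.
gcd(55, 3) = 1, so the sample visits 3/1 = 3 distinct residues mod 3.
Start 37 is inspector 1; the inspectors hit are 1, 2, 3.

3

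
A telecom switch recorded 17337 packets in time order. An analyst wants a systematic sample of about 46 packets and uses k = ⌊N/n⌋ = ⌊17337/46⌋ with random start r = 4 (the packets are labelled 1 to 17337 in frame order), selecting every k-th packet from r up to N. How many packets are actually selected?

k = ⌊17337/46⌋ = 376
Achieved size = ⌊(17337 − 4)/376⌋ + 1 = ⌊17333/376⌋ + 1 = 46 + 1 = 47
(last selection: 4 + 46×376 = 17300 ≤ 17337; next would be 17676 > 17337)

47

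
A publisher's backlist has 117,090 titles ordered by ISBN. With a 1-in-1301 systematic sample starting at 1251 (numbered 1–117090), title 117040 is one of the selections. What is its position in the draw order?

90

k = 1301
position = (117040 − 1251)/1301 + 1 = 115789/1301 + 1 = 89 + 1 = 90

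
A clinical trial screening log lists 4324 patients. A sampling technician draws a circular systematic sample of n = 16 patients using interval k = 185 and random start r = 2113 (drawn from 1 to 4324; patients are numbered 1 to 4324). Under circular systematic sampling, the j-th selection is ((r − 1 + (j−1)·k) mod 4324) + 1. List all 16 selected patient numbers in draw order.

2113, 2298, 2483, 2668, 2853, 3038, 3223, 3408, 3593, 3778, 3963, 4148, 9, 194, 379, 564

Selection 1: 2113
Selection 2: 2113 + 185 = 2298
Selection 3: 2298 + 185 = 2483
Selection 4: 2483 + 185 = 2668
Selection 5: 2668 + 185 = 2853
Selection 6: 2853 + 185 = 3038
Selection 7: 3038 + 185 = 3223
Selection 8: 3223 + 185 = 3408
Selection 9: 3408 + 185 = 3593
Selection 10: 3593 + 185 = 3778
Selection 11: 3778 + 185 = 3963
Selection 12: 3963 + 185 = 4148
Selection 13: 4148 + 185 = 4333 → 4333 − 4324 = 9
Selection 14: 9 + 185 = 194
Selection 15: 194 + 185 = 379
Selection 16: 379 + 185 = 564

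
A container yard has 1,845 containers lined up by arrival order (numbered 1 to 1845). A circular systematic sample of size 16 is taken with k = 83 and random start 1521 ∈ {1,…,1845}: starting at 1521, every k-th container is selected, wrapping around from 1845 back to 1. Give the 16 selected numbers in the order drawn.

1521, 1604, 1687, 1770, 8, 91, 174, 257, 340, 423, 506, 589, 672, 755, 838, 921

Selection 1: 1521
Selection 2: 1521 + 83 = 1604
Selection 3: 1604 + 83 = 1687
Selection 4: 1687 + 83 = 1770
Selection 5: 1770 + 83 = 1853 → 1853 − 1845 = 8
Selection 6: 8 + 83 = 91
Selection 7: 91 + 83 = 174
Selection 8: 174 + 83 = 257
Selection 9: 257 + 83 = 340
Selection 10: 340 + 83 = 423
Selection 11: 423 + 83 = 506
Selection 12: 506 + 83 = 589
Selection 13: 589 + 83 = 672
Selection 14: 672 + 83 = 755
Selection 15: 755 + 83 = 838
Selection 16: 838 + 83 = 921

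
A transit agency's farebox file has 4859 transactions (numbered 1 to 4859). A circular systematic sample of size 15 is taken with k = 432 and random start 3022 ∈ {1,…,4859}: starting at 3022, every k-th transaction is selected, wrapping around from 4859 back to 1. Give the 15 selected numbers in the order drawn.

Selection 1: 3022
Selection 2: 3022 + 432 = 3454
Selection 3: 3454 + 432 = 3886
Selection 4: 3886 + 432 = 4318
Selection 5: 4318 + 432 = 4750
Selection 6: 4750 + 432 = 5182 → 5182 − 4859 = 323
Selection 7: 323 + 432 = 755
Selection 8: 755 + 432 = 1187
Selection 9: 1187 + 432 = 1619
Selection 10: 1619 + 432 = 2051
Selection 11: 2051 + 432 = 2483
Selection 12: 2483 + 432 = 2915
Selection 13: 2915 + 432 = 3347
Selection 14: 3347 + 432 = 3779
Selection 15: 3779 + 432 = 4211

3022, 3454, 3886, 4318, 4750, 323, 755, 1187, 1619, 2051, 2483, 2915, 3347, 3779, 4211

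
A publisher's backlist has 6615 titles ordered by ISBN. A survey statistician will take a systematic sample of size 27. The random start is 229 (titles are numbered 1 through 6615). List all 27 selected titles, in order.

k = N/n = 6615/27 = 245
title 1: 229
title 2: 229 + 245 = 474
title 3: 474 + 245 = 719
title 4: 719 + 245 = 964
title 5: 964 + 245 = 1209
title 6: 1209 + 245 = 1454
title 7: 1454 + 245 = 1699
title 8: 1699 + 245 = 1944
title 9: 1944 + 245 = 2189
title 10: 2189 + 245 = 2434
title 11: 2434 + 245 = 2679
title 12: 2679 + 245 = 2924
title 13: 2924 + 245 = 3169
title 14: 3169 + 245 = 3414
title 15: 3414 + 245 = 3659
title 16: 3659 + 245 = 3904
title 17: 3904 + 245 = 4149
title 18: 4149 + 245 = 4394
title 19: 4394 + 245 = 4639
title 20: 4639 + 245 = 4884
title 21: 4884 + 245 = 5129
title 22: 5129 + 245 = 5374
title 23: 5374 + 245 = 5619
title 24: 5619 + 245 = 5864
title 25: 5864 + 245 = 6109
title 26: 6109 + 245 = 6354
title 27: 6354 + 245 = 6599

229, 474, 719, 964, 1209, 1454, 1699, 1944, 2189, 2434, 2679, 2924, 3169, 3414, 3659, 3904, 4149, 4394, 4639, 4884, 5129, 5374, 5619, 5864, 6109, 6354, 6599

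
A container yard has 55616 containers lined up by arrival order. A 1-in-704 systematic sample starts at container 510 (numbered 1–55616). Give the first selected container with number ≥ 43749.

44158

k = 704
Steps past start: ⌈(43749 − 510)/704⌉ = ⌈43239/704⌉ = 62
Selected container: 510 + 62×704 = 44158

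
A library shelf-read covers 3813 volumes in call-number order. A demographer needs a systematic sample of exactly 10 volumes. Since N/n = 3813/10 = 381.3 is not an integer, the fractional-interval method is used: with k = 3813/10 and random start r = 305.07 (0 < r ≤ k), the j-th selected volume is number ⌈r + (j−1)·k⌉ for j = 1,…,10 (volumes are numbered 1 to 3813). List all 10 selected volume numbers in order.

j=1: r + 0k = 305.07 → ⌈·⌉ = 306
j=2: r + 1k = 686.37 → ⌈·⌉ = 687
j=3: r + 2k = 1067.67 → ⌈·⌉ = 1068
j=4: r + 3k = 1448.97 → ⌈·⌉ = 1449
j=5: r + 4k = 1830.27 → ⌈·⌉ = 1831
j=6: r + 5k = 2211.57 → ⌈·⌉ = 2212
j=7: r + 6k = 2592.87 → ⌈·⌉ = 2593
j=8: r + 7k = 2974.17 → ⌈·⌉ = 2975
j=9: r + 8k = 3355.47 → ⌈·⌉ = 3356
j=10: r + 9k = 3736.77 → ⌈·⌉ = 3737

306, 687, 1068, 1449, 1831, 2212, 2593, 2975, 3356, 3737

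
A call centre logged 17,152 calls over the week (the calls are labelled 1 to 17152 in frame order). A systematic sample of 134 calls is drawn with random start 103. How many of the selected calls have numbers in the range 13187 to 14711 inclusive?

12

k = 17152/134 = 128
First selection ≥ 13187: 103 + ⌈(13187−103)/128⌉·128 = 103 + 103×128 = 13287
Last selection ≤ 14711: 103 + ⌊(14711−103)/128⌋·128 = 103 + 114×128 = 14695
Count = 114 − 103 + 1 = 12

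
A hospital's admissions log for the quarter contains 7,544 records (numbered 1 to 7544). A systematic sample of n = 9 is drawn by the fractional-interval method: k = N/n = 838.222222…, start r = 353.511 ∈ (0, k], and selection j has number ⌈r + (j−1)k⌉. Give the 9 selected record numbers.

j=1: r + 0k = 353.511 → ⌈·⌉ = 354
j=2: r + 1k = 1191.733222… → ⌈·⌉ = 1192
j=3: r + 2k = 2029.955444… → ⌈·⌉ = 2030
j=4: r + 3k = 2868.177666… → ⌈·⌉ = 2869
j=5: r + 4k = 3706.399888… → ⌈·⌉ = 3707
j=6: r + 5k = 4544.622111… → ⌈·⌉ = 4545
j=7: r + 6k = 5382.844333… → ⌈·⌉ = 5383
j=8: r + 7k = 6221.066555… → ⌈·⌉ = 6222
j=9: r + 8k = 7059.288777… → ⌈·⌉ = 7060

354, 1192, 2030, 2869, 3707, 4545, 5383, 6222, 7060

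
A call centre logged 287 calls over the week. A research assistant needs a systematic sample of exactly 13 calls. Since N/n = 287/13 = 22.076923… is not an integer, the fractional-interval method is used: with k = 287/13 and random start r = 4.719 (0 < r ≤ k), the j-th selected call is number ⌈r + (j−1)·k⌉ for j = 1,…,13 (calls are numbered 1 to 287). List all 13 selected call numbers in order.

5, 27, 49, 71, 94, 116, 138, 160, 182, 204, 226, 248, 270

j=1: r + 0k = 4.719 → ⌈·⌉ = 5
j=2: r + 1k = 26.795923… → ⌈·⌉ = 27
j=3: r + 2k = 48.872846… → ⌈·⌉ = 49
j=4: r + 3k = 70.949769… → ⌈·⌉ = 71
j=5: r + 4k = 93.026692… → ⌈·⌉ = 94
j=6: r + 5k = 115.103615… → ⌈·⌉ = 116
j=7: r + 6k = 137.180538… → ⌈·⌉ = 138
j=8: r + 7k = 159.257461… → ⌈·⌉ = 160
j=9: r + 8k = 181.334384… → ⌈·⌉ = 182
j=10: r + 9k = 203.411307… → ⌈·⌉ = 204
j=11: r + 10k = 225.488230… → ⌈·⌉ = 226
j=12: r + 11k = 247.565153… → ⌈·⌉ = 248
j=13: r + 12k = 269.642076… → ⌈·⌉ = 270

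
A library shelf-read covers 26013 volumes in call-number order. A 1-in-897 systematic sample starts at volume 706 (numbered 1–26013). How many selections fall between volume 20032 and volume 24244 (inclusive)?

k = 897
First selection ≥ 20032: 706 + ⌈(20032−706)/897⌉·897 = 706 + 22×897 = 20440
Last selection ≤ 24244: 706 + ⌊(24244−706)/897⌋·897 = 706 + 26×897 = 24028
Count = 26 − 22 + 1 = 5

5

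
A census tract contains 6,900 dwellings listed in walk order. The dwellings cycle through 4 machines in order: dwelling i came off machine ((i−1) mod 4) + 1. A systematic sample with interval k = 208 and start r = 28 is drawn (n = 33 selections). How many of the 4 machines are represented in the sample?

Consecutive selections differ by k = 208, so their machine numbers differ by 208 mod 4 = 0.
gcd(208, 4) = 4, so the sample visits 4/4 = 1 distinct residues mod 4.
Start 28 is machine 4; the machines hit are 4.

1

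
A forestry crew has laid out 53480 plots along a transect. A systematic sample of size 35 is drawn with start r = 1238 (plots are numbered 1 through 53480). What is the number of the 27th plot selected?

k = 53480/35 = 1528
27th selection = r + (27−1)·k = 1238 + 26×1528 = 1238 + 39728 = 40966

40966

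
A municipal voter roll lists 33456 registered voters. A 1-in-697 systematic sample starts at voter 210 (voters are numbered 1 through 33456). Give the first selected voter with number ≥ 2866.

k = 697
Steps past start: ⌈(2866 − 210)/697⌉ = ⌈2656/697⌉ = 4
Selected voter: 210 + 4×697 = 2998

2998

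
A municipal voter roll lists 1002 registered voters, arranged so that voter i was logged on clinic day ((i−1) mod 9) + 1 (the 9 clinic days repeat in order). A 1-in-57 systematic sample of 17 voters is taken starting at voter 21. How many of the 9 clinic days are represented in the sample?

Consecutive selections differ by k = 57, so their clinic day numbers differ by 57 mod 9 = 3.
gcd(57, 9) = 3, so the sample visits 9/3 = 3 distinct residues mod 9.
Start 21 is clinic day 3; the clinic days hit are 3, 6, 9.

3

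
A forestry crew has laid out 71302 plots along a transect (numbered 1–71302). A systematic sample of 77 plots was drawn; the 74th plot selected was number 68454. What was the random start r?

k = 71302/77 = 926
r = 68454 − (74−1)×926 = 68454 − 67598 = 856

856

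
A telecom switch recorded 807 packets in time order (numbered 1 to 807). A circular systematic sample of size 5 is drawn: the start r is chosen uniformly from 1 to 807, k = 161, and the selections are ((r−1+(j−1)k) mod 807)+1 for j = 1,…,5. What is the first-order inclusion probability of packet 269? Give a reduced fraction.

5/807

For each position j, as r ranges over 1…807 the j-th selection hits every packet exactly once, so packet 269 is selected for exactly 5 of the 807 starts.
Inclusion probability = 5/807.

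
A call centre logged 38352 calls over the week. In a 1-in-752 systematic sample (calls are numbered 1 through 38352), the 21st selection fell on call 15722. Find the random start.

k = 752
r = 15722 − (21−1)×752 = 15722 − 15040 = 682

682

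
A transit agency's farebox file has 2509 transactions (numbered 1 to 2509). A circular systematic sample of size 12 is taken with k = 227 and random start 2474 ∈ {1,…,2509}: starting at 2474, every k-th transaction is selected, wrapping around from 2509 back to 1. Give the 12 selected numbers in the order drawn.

2474, 192, 419, 646, 873, 1100, 1327, 1554, 1781, 2008, 2235, 2462

Selection 1: 2474
Selection 2: 2474 + 227 = 2701 → 2701 − 2509 = 192
Selection 3: 192 + 227 = 419
Selection 4: 419 + 227 = 646
Selection 5: 646 + 227 = 873
Selection 6: 873 + 227 = 1100
Selection 7: 1100 + 227 = 1327
Selection 8: 1327 + 227 = 1554
Selection 9: 1554 + 227 = 1781
Selection 10: 1781 + 227 = 2008
Selection 11: 2008 + 227 = 2235
Selection 12: 2235 + 227 = 2462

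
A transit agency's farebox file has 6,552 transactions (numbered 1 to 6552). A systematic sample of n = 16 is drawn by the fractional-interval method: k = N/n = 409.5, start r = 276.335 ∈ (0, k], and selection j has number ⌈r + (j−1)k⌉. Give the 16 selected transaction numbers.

277, 686, 1096, 1505, 1915, 2324, 2734, 3143, 3553, 3962, 4372, 4781, 5191, 5600, 6010, 6419

j=1: r + 0k = 276.335 → ⌈·⌉ = 277
j=2: r + 1k = 685.835 → ⌈·⌉ = 686
j=3: r + 2k = 1095.335 → ⌈·⌉ = 1096
j=4: r + 3k = 1504.835 → ⌈·⌉ = 1505
j=5: r + 4k = 1914.335 → ⌈·⌉ = 1915
j=6: r + 5k = 2323.835 → ⌈·⌉ = 2324
j=7: r + 6k = 2733.335 → ⌈·⌉ = 2734
j=8: r + 7k = 3142.835 → ⌈·⌉ = 3143
j=9: r + 8k = 3552.335 → ⌈·⌉ = 3553
j=10: r + 9k = 3961.835 → ⌈·⌉ = 3962
j=11: r + 10k = 4371.335 → ⌈·⌉ = 4372
j=12: r + 11k = 4780.835 → ⌈·⌉ = 4781
j=13: r + 12k = 5190.335 → ⌈·⌉ = 5191
j=14: r + 13k = 5599.835 → ⌈·⌉ = 5600
j=15: r + 14k = 6009.335 → ⌈·⌉ = 6010
j=16: r + 15k = 6418.835 → ⌈·⌉ = 6419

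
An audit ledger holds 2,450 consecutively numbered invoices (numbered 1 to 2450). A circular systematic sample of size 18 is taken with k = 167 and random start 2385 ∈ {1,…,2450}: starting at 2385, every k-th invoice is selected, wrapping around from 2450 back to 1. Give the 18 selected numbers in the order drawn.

Selection 1: 2385
Selection 2: 2385 + 167 = 2552 → 2552 − 2450 = 102
Selection 3: 102 + 167 = 269
Selection 4: 269 + 167 = 436
Selection 5: 436 + 167 = 603
Selection 6: 603 + 167 = 770
Selection 7: 770 + 167 = 937
Selection 8: 937 + 167 = 1104
Selection 9: 1104 + 167 = 1271
Selection 10: 1271 + 167 = 1438
Selection 11: 1438 + 167 = 1605
Selection 12: 1605 + 167 = 1772
Selection 13: 1772 + 167 = 1939
Selection 14: 1939 + 167 = 2106
Selection 15: 2106 + 167 = 2273
Selection 16: 2273 + 167 = 2440
Selection 17: 2440 + 167 = 2607 → 2607 − 2450 = 157
Selection 18: 157 + 167 = 324

2385, 102, 269, 436, 603, 770, 937, 1104, 1271, 1438, 1605, 1772, 1939, 2106, 2273, 2440, 157, 324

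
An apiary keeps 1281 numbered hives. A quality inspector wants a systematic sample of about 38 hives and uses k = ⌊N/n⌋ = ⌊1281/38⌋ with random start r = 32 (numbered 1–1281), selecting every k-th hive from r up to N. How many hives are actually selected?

38

k = ⌊1281/38⌋ = 33
Achieved size = ⌊(1281 − 32)/33⌋ + 1 = ⌊1249/33⌋ + 1 = 37 + 1 = 38
(last selection: 32 + 37×33 = 1253 ≤ 1281; next would be 1286 > 1281)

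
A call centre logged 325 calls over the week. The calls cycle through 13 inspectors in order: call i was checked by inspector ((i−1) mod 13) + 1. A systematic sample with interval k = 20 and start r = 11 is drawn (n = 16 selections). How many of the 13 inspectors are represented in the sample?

13

Consecutive selections differ by k = 20, so their inspector numbers differ by 20 mod 13 = 7.
gcd(20, 13) = 1, so the sample visits 13/1 = 13 distinct residues mod 13.
Start 11 is inspector 11; the inspectors hit are 1, 2, 3, 4, 5, 6, 7, 8, 9, 10, 11, 12, 13.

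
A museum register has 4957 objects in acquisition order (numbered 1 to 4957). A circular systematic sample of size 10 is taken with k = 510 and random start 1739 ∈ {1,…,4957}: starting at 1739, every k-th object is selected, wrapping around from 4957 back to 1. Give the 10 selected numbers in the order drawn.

1739, 2249, 2759, 3269, 3779, 4289, 4799, 352, 862, 1372

Selection 1: 1739
Selection 2: 1739 + 510 = 2249
Selection 3: 2249 + 510 = 2759
Selection 4: 2759 + 510 = 3269
Selection 5: 3269 + 510 = 3779
Selection 6: 3779 + 510 = 4289
Selection 7: 4289 + 510 = 4799
Selection 8: 4799 + 510 = 5309 → 5309 − 4957 = 352
Selection 9: 352 + 510 = 862
Selection 10: 862 + 510 = 1372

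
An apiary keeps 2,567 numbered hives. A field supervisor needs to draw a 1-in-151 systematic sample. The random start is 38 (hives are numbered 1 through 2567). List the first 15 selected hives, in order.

38, 189, 340, 491, 642, 793, 944, 1095, 1246, 1397, 1548, 1699, 1850, 2001, 2152

hive 1: 38
hive 2: 38 + 151 = 189
hive 3: 189 + 151 = 340
hive 4: 340 + 151 = 491
hive 5: 491 + 151 = 642
hive 6: 642 + 151 = 793
hive 7: 793 + 151 = 944
hive 8: 944 + 151 = 1095
hive 9: 1095 + 151 = 1246
hive 10: 1246 + 151 = 1397
hive 11: 1397 + 151 = 1548
hive 12: 1548 + 151 = 1699
hive 13: 1699 + 151 = 1850
hive 14: 1850 + 151 = 2001
hive 15: 2001 + 151 = 2152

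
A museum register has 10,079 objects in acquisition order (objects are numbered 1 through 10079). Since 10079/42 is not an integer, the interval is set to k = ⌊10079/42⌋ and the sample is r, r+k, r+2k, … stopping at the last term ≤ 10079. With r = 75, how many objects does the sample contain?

k = ⌊10079/42⌋ = 239
Achieved size = ⌊(10079 − 75)/239⌋ + 1 = ⌊10004/239⌋ + 1 = 41 + 1 = 42
(last selection: 75 + 41×239 = 9874 ≤ 10079; next would be 10113 > 10079)

42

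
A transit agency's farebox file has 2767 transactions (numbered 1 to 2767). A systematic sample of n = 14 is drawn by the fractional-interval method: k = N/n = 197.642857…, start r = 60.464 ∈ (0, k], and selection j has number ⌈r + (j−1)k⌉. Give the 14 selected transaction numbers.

j=1: r + 0k = 60.464 → ⌈·⌉ = 61
j=2: r + 1k = 258.106857… → ⌈·⌉ = 259
j=3: r + 2k = 455.749714… → ⌈·⌉ = 456
j=4: r + 3k = 653.392571… → ⌈·⌉ = 654
j=5: r + 4k = 851.035428… → ⌈·⌉ = 852
j=6: r + 5k = 1048.678285… → ⌈·⌉ = 1049
j=7: r + 6k = 1246.321142… → ⌈·⌉ = 1247
j=8: r + 7k = 1443.964 → ⌈·⌉ = 1444
j=9: r + 8k = 1641.606857… → ⌈·⌉ = 1642
j=10: r + 9k = 1839.249714… → ⌈·⌉ = 1840
j=11: r + 10k = 2036.892571… → ⌈·⌉ = 2037
j=12: r + 11k = 2234.535428… → ⌈·⌉ = 2235
j=13: r + 12k = 2432.178285… → ⌈·⌉ = 2433
j=14: r + 13k = 2629.821142… → ⌈·⌉ = 2630

61, 259, 456, 654, 852, 1049, 1247, 1444, 1642, 1840, 2037, 2235, 2433, 2630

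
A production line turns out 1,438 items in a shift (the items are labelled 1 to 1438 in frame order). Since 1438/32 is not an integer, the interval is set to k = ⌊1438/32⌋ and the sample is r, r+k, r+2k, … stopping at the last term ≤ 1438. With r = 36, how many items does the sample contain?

k = ⌊1438/32⌋ = 44
Achieved size = ⌊(1438 − 36)/44⌋ + 1 = ⌊1402/44⌋ + 1 = 31 + 1 = 32
(last selection: 36 + 31×44 = 1400 ≤ 1438; next would be 1444 > 1438)

32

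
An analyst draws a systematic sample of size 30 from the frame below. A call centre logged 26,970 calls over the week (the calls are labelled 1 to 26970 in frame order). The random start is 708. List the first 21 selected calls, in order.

k = N/n = 26970/30 = 899
call 1: 708
call 2: 708 + 899 = 1607
call 3: 1607 + 899 = 2506
call 4: 2506 + 899 = 3405
call 5: 3405 + 899 = 4304
call 6: 4304 + 899 = 5203
call 7: 5203 + 899 = 6102
call 8: 6102 + 899 = 7001
call 9: 7001 + 899 = 7900
call 10: 7900 + 899 = 8799
call 11: 8799 + 899 = 9698
call 12: 9698 + 899 = 10597
call 13: 10597 + 899 = 11496
call 14: 11496 + 899 = 12395
call 15: 12395 + 899 = 13294
call 16: 13294 + 899 = 14193
call 17: 14193 + 899 = 15092
call 18: 15092 + 899 = 15991
call 19: 15991 + 899 = 16890
call 20: 16890 + 899 = 17789
call 21: 17789 + 899 = 18688

708, 1607, 2506, 3405, 4304, 5203, 6102, 7001, 7900, 8799, 9698, 10597, 11496, 12395, 13294, 14193, 15092, 15991, 16890, 17789, 18688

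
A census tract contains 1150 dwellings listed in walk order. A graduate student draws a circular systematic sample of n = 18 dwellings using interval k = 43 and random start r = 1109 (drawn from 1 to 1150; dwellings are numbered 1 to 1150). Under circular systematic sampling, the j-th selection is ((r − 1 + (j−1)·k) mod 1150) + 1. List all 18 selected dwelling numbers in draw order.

Selection 1: 1109
Selection 2: 1109 + 43 = 1152 → 1152 − 1150 = 2
Selection 3: 2 + 43 = 45
Selection 4: 45 + 43 = 88
Selection 5: 88 + 43 = 131
Selection 6: 131 + 43 = 174
Selection 7: 174 + 43 = 217
Selection 8: 217 + 43 = 260
Selection 9: 260 + 43 = 303
Selection 10: 303 + 43 = 346
Selection 11: 346 + 43 = 389
Selection 12: 389 + 43 = 432
Selection 13: 432 + 43 = 475
Selection 14: 475 + 43 = 518
Selection 15: 518 + 43 = 561
Selection 16: 561 + 43 = 604
Selection 17: 604 + 43 = 647
Selection 18: 647 + 43 = 690

1109, 2, 45, 88, 131, 174, 217, 260, 303, 346, 389, 432, 475, 518, 561, 604, 647, 690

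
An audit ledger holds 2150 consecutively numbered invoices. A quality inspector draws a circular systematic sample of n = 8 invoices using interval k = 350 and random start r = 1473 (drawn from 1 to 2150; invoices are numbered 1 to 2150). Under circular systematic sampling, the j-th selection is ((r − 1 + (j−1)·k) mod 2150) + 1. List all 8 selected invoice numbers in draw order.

Selection 1: 1473
Selection 2: 1473 + 350 = 1823
Selection 3: 1823 + 350 = 2173 → 2173 − 2150 = 23
Selection 4: 23 + 350 = 373
Selection 5: 373 + 350 = 723
Selection 6: 723 + 350 = 1073
Selection 7: 1073 + 350 = 1423
Selection 8: 1423 + 350 = 1773

1473, 1823, 23, 373, 723, 1073, 1423, 1773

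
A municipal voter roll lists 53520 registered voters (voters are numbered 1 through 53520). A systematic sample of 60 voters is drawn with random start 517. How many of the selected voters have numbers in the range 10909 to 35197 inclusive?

k = 53520/60 = 892
First selection ≥ 10909: 517 + ⌈(10909−517)/892⌉·892 = 517 + 12×892 = 11221
Last selection ≤ 35197: 517 + ⌊(35197−517)/892⌋·892 = 517 + 38×892 = 34413
Count = 38 − 12 + 1 = 27

27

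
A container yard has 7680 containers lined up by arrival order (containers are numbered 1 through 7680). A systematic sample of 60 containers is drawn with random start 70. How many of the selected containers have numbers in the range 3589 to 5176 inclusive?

12

k = 7680/60 = 128
First selection ≥ 3589: 70 + ⌈(3589−70)/128⌉·128 = 70 + 28×128 = 3654
Last selection ≤ 5176: 70 + ⌊(5176−70)/128⌋·128 = 70 + 39×128 = 5062
Count = 39 − 28 + 1 = 12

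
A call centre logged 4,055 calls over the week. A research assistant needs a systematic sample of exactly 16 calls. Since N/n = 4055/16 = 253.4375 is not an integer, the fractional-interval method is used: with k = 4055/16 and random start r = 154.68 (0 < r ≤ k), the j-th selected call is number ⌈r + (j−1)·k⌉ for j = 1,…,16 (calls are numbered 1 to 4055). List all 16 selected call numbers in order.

j=1: r + 0k = 154.68 → ⌈·⌉ = 155
j=2: r + 1k = 408.1175 → ⌈·⌉ = 409
j=3: r + 2k = 661.555 → ⌈·⌉ = 662
j=4: r + 3k = 914.9925 → ⌈·⌉ = 915
j=5: r + 4k = 1168.43 → ⌈·⌉ = 1169
j=6: r + 5k = 1421.8675 → ⌈·⌉ = 1422
j=7: r + 6k = 1675.305 → ⌈·⌉ = 1676
j=8: r + 7k = 1928.7425 → ⌈·⌉ = 1929
j=9: r + 8k = 2182.18 → ⌈·⌉ = 2183
j=10: r + 9k = 2435.6175 → ⌈·⌉ = 2436
j=11: r + 10k = 2689.055 → ⌈·⌉ = 2690
j=12: r + 11k = 2942.4925 → ⌈·⌉ = 2943
j=13: r + 12k = 3195.93 → ⌈·⌉ = 3196
j=14: r + 13k = 3449.3675 → ⌈·⌉ = 3450
j=15: r + 14k = 3702.805 → ⌈·⌉ = 3703
j=16: r + 15k = 3956.2425 → ⌈·⌉ = 3957

155, 409, 662, 915, 1169, 1422, 1676, 1929, 2183, 2436, 2690, 2943, 3196, 3450, 3703, 3957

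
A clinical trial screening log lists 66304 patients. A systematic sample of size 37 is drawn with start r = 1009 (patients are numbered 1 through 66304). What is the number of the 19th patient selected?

k = 66304/37 = 1792
19th selection = r + (19−1)·k = 1009 + 18×1792 = 1009 + 32256 = 33265

33265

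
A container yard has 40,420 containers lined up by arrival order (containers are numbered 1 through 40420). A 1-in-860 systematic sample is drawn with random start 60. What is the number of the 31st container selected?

25860

k = 860
31st selection = r + (31−1)·k = 60 + 30×860 = 60 + 25800 = 25860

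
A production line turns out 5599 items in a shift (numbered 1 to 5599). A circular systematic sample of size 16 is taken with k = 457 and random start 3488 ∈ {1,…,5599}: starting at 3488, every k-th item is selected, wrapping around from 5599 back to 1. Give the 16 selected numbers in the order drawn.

Selection 1: 3488
Selection 2: 3488 + 457 = 3945
Selection 3: 3945 + 457 = 4402
Selection 4: 4402 + 457 = 4859
Selection 5: 4859 + 457 = 5316
Selection 6: 5316 + 457 = 5773 → 5773 − 5599 = 174
Selection 7: 174 + 457 = 631
Selection 8: 631 + 457 = 1088
Selection 9: 1088 + 457 = 1545
Selection 10: 1545 + 457 = 2002
Selection 11: 2002 + 457 = 2459
Selection 12: 2459 + 457 = 2916
Selection 13: 2916 + 457 = 3373
Selection 14: 3373 + 457 = 3830
Selection 15: 3830 + 457 = 4287
Selection 16: 4287 + 457 = 4744

3488, 3945, 4402, 4859, 5316, 174, 631, 1088, 1545, 2002, 2459, 2916, 3373, 3830, 4287, 4744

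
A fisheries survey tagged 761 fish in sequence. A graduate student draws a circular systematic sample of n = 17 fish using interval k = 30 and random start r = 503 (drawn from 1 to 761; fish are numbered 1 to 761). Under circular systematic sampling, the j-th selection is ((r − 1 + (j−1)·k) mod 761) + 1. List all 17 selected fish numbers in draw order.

Selection 1: 503
Selection 2: 503 + 30 = 533
Selection 3: 533 + 30 = 563
Selection 4: 563 + 30 = 593
Selection 5: 593 + 30 = 623
Selection 6: 623 + 30 = 653
Selection 7: 653 + 30 = 683
Selection 8: 683 + 30 = 713
Selection 9: 713 + 30 = 743
Selection 10: 743 + 30 = 773 → 773 − 761 = 12
Selection 11: 12 + 30 = 42
Selection 12: 42 + 30 = 72
Selection 13: 72 + 30 = 102
Selection 14: 102 + 30 = 132
Selection 15: 132 + 30 = 162
Selection 16: 162 + 30 = 192
Selection 17: 192 + 30 = 222

503, 533, 563, 593, 623, 653, 683, 713, 743, 12, 42, 72, 102, 132, 162, 192, 222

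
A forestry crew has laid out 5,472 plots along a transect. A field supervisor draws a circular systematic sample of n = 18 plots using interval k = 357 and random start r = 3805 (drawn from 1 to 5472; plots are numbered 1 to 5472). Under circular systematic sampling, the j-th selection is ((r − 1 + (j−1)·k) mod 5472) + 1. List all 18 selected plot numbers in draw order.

3805, 4162, 4519, 4876, 5233, 118, 475, 832, 1189, 1546, 1903, 2260, 2617, 2974, 3331, 3688, 4045, 4402

Selection 1: 3805
Selection 2: 3805 + 357 = 4162
Selection 3: 4162 + 357 = 4519
Selection 4: 4519 + 357 = 4876
Selection 5: 4876 + 357 = 5233
Selection 6: 5233 + 357 = 5590 → 5590 − 5472 = 118
Selection 7: 118 + 357 = 475
Selection 8: 475 + 357 = 832
Selection 9: 832 + 357 = 1189
Selection 10: 1189 + 357 = 1546
Selection 11: 1546 + 357 = 1903
Selection 12: 1903 + 357 = 2260
Selection 13: 2260 + 357 = 2617
Selection 14: 2617 + 357 = 2974
Selection 15: 2974 + 357 = 3331
Selection 16: 3331 + 357 = 3688
Selection 17: 3688 + 357 = 4045
Selection 18: 4045 + 357 = 4402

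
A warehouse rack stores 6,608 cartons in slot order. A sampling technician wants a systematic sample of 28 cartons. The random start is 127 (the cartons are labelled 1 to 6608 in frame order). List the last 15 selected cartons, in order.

3195, 3431, 3667, 3903, 4139, 4375, 4611, 4847, 5083, 5319, 5555, 5791, 6027, 6263, 6499

k = N/n = 6608/28 = 236
14th selection = 127 + 13×236 = 3195
15th: 3195 + 236 = 3431
16th: 3431 + 236 = 3667
17th: 3667 + 236 = 3903
18th: 3903 + 236 = 4139
19th: 4139 + 236 = 4375
20th: 4375 + 236 = 4611
21st: 4611 + 236 = 4847
22nd: 4847 + 236 = 5083
23rd: 5083 + 236 = 5319
24th: 5319 + 236 = 5555
25th: 5555 + 236 = 5791
26th: 5791 + 236 = 6027
27th: 6027 + 236 = 6263
28th: 6263 + 236 = 6499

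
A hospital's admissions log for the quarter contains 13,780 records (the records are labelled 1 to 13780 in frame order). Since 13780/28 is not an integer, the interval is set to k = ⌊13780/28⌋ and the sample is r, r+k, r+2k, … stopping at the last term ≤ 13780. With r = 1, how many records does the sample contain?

k = ⌊13780/28⌋ = 492
Achieved size = ⌊(13780 − 1)/492⌋ + 1 = ⌊13779/492⌋ + 1 = 28 + 1 = 29
(last selection: 1 + 28×492 = 13777 ≤ 13780; next would be 14269 > 13780)

29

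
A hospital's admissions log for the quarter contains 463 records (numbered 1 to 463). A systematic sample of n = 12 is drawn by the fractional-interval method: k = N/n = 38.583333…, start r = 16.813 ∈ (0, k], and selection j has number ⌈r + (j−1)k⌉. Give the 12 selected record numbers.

17, 56, 94, 133, 172, 210, 249, 287, 326, 365, 403, 442

j=1: r + 0k = 16.813 → ⌈·⌉ = 17
j=2: r + 1k = 55.396333… → ⌈·⌉ = 56
j=3: r + 2k = 93.979666… → ⌈·⌉ = 94
j=4: r + 3k = 132.563 → ⌈·⌉ = 133
j=5: r + 4k = 171.146333… → ⌈·⌉ = 172
j=6: r + 5k = 209.729666… → ⌈·⌉ = 210
j=7: r + 6k = 248.313 → ⌈·⌉ = 249
j=8: r + 7k = 286.896333… → ⌈·⌉ = 287
j=9: r + 8k = 325.479666… → ⌈·⌉ = 326
j=10: r + 9k = 364.063 → ⌈·⌉ = 365
j=11: r + 10k = 402.646333… → ⌈·⌉ = 403
j=12: r + 11k = 441.229666… → ⌈·⌉ = 442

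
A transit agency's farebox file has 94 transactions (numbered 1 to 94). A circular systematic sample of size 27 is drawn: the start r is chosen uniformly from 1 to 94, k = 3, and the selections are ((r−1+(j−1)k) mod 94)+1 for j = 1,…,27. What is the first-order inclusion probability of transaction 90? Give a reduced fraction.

For each position j, as r ranges over 1…94 the j-th selection hits every transaction exactly once, so transaction 90 is selected for exactly 27 of the 94 starts.
Inclusion probability = 27/94.

27/94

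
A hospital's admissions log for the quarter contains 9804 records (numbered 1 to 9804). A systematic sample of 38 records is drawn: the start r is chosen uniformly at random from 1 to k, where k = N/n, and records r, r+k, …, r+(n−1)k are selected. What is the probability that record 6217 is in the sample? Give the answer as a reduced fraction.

k = 9804/38 = 258.
Record 6217 is selected iff r ≡ 6217 (mod 258); exactly one such r in {1,…,258}.
Inclusion probability = 1/258.

1/258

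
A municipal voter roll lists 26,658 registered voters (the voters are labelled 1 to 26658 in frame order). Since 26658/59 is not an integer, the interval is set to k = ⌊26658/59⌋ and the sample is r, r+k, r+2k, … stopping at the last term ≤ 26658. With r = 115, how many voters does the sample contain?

k = ⌊26658/59⌋ = 451
Achieved size = ⌊(26658 − 115)/451⌋ + 1 = ⌊26543/451⌋ + 1 = 58 + 1 = 59
(last selection: 115 + 58×451 = 26273 ≤ 26658; next would be 26724 > 26658)

59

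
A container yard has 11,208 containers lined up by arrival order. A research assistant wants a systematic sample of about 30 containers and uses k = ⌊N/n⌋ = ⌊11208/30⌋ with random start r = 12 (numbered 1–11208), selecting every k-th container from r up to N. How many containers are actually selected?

31

k = ⌊11208/30⌋ = 373
Achieved size = ⌊(11208 − 12)/373⌋ + 1 = ⌊11196/373⌋ + 1 = 30 + 1 = 31
(last selection: 12 + 30×373 = 11202 ≤ 11208; next would be 11575 > 11208)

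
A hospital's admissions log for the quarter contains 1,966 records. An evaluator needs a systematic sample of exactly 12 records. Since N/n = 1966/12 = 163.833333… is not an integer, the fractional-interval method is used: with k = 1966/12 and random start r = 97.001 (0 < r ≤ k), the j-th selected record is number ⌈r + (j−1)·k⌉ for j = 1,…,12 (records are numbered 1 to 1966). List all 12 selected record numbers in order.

98, 261, 425, 589, 753, 917, 1081, 1244, 1408, 1572, 1736, 1900

j=1: r + 0k = 97.001 → ⌈·⌉ = 98
j=2: r + 1k = 260.834333… → ⌈·⌉ = 261
j=3: r + 2k = 424.667666… → ⌈·⌉ = 425
j=4: r + 3k = 588.501 → ⌈·⌉ = 589
j=5: r + 4k = 752.334333… → ⌈·⌉ = 753
j=6: r + 5k = 916.167666… → ⌈·⌉ = 917
j=7: r + 6k = 1080.001 → ⌈·⌉ = 1081
j=8: r + 7k = 1243.834333… → ⌈·⌉ = 1244
j=9: r + 8k = 1407.667666… → ⌈·⌉ = 1408
j=10: r + 9k = 1571.501 → ⌈·⌉ = 1572
j=11: r + 10k = 1735.334333… → ⌈·⌉ = 1736
j=12: r + 11k = 1899.167666… → ⌈·⌉ = 1900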